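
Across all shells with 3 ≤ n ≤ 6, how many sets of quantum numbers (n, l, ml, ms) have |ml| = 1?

56

Go shell by shell, enumerating (l, ml) with |ml| = 1:
n=3 → 4; n=4 → 6; n=5 → 8; n=6 → 10.
Orbitals: 4 + 6 + 8 + 10 = 28. Including both spin states (ms = ±1/2) gives 2 × 28 = 56 states.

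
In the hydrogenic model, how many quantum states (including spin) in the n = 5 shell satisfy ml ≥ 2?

The n = 5 shell has l = 0 through 4; check each.
Per l-value: l=2 → 1; l=3 → 2; l=4 → 3.
Orbitals: 1 + 2 + 3 = 6. Each orbital carries two spin states, so 6 × 2 = 12 states.

12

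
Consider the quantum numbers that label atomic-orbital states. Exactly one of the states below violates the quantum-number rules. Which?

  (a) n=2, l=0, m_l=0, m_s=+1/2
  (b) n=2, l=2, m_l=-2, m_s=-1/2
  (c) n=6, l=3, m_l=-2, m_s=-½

(b) has l = 2 ≥ n = 2, violating 0 ≤ l ≤ n−1.
The remaining sets (a), (c) satisfy all four rules.

(b)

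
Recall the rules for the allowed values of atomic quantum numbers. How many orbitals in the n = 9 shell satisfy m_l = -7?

2

With n = 9 the allowed l are 0, 1, …, 8.
Orbitals with m_l = -7, by l: l=7 → 1; l=8 → 1.
Total orbitals: 1 + 1 = 2.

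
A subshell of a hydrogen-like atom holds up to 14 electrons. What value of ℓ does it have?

ℓ = 3 (f)

2(2ℓ+1) = 14 ⇒ 2ℓ+1 = 7 ⇒ ℓ = 3.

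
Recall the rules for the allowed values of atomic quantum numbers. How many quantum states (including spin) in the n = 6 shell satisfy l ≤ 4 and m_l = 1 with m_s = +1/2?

The (l, m_l) pairs meeting l ≤ 4 and m_l = 1 give: l=1 → 1; l=2 → 1; l=3 → 1; l=4 → 1.
Orbitals: 1 + 1 + 1 + 1 = 4. With m_s fixed to a single value there is one state per orbital, giving 4 states.

4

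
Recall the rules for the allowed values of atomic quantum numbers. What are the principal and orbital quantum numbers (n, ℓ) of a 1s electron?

n = 1, ℓ = 0

The leading integer gives n = 1; the letter 's' means ℓ = 0.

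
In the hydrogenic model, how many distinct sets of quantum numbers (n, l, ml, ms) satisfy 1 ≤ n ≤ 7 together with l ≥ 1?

Count contributing orbitals for each principal shell:
n=2 → 3; n=3 → 8; n=4 → 15; n=5 → 24; n=6 → 35; n=7 → 48.
Orbitals: 3 + 8 + 15 + 24 + 35 + 48 = 133. Including both spin states (ms = ±1/2) gives 2 × 133 = 266 states.

266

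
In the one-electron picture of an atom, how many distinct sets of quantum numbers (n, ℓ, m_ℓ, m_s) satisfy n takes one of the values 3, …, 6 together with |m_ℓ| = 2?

Count contributing orbitals for each principal shell:
n=3 → 2; n=4 → 4; n=5 → 6; n=6 → 8.
Orbitals: 2 + 4 + 6 + 8 = 20. Including both spin states (m_s = ±1/2) gives 2 × 20 = 40 states.

40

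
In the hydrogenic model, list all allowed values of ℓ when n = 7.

0, 1, 2, 3, 4, 5, 6

ℓ is an integer with 0 ≤ ℓ ≤ n−1, so for n = 7: ℓ = 0, 1, 2, 3, 4, 5, 6.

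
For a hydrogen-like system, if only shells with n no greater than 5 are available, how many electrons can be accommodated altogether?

110

Total orbitals = 1² + 2² + 3² + 4² + 5² = 55. Doubling for spin gives 110 electrons.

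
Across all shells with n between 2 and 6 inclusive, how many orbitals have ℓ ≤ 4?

For each n in the range, tally the orbitals obeying ℓ ≤ 4:
n=2 → 4; n=3 → 9; n=4 → 16; n=5 → 25; n=6 → 25.
Total orbitals: 4 + 9 + 16 + 25 + 25 = 79.

79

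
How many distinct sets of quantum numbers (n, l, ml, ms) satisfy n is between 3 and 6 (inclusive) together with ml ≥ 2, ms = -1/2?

20

Treat each shell separately and count matching orbitals:
n=3 → 1; n=4 → 3; n=5 → 6; n=6 → 10.
Orbitals: 1 + 3 + 6 + 10 = 20. With ms fixed to -1/2 there is one state per orbital, so 20 states.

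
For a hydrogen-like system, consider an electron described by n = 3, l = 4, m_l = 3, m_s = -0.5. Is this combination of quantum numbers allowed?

No

The orbital quantum number must satisfy 0 ≤ l ≤ n−1. With n = 3 the allowed l values are 0, 1, 2, so l = 4 is out of range.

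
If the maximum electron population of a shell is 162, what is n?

2n² = 162 ⇒ n² = 81 ⇒ n = 9.

n = 9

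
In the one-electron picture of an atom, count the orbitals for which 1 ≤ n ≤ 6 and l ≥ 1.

85

Treat each shell separately and count matching orbitals:
n=2 → 3; n=3 → 8; n=4 → 15; n=5 → 24; n=6 → 35.
Total orbitals: 3 + 8 + 15 + 24 + 35 = 85.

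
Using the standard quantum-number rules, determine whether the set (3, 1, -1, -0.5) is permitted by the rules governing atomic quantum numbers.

Valid

n = 3 is a positive integer. l = 1 satisfies 0 ≤ l ≤ n−1 = 2. m_l = -1 lies in the range −l … +l (here −1 … 1). m_s = -1/2 is one of ±1/2.
All four constraints are satisfied.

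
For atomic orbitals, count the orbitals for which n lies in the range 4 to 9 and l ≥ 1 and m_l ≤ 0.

149

Work shell by shell — for each n, count the (l, m_l) pairs that satisfy l ≥ 1 and m_l ≤ 0:
n=4 → 9; n=5 → 14; n=6 → 20; n=7 → 27; n=8 → 35; n=9 → 44.
Total orbitals: 9 + 14 + 20 + 27 + 35 + 44 = 149.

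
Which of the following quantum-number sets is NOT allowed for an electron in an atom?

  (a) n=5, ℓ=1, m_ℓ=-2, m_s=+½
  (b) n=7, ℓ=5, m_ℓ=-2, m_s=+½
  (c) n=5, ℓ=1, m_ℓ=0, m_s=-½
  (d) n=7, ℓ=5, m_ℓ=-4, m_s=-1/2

(a) has |m_ℓ| = 2 > ℓ = 1, violating −ℓ ≤ m_ℓ ≤ ℓ.
The remaining sets (b), (c), (d) satisfy all four rules.

(a)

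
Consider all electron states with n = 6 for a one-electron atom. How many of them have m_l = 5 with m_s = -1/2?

Go through l = 0, …, 5 (the values permitted for n = 6).
Contributions: l=5 → 1.
Orbitals: 1. With m_s fixed to a single value there is one state per orbital, giving 1 state.

1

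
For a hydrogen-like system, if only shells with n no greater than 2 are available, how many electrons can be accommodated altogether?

10

Total orbitals = 1² + 2² = 5. Doubling for spin gives 10 electrons.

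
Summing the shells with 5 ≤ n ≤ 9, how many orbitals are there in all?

Shell n has n² orbitals: 5²=25 + 6²=36 + 7²=49 + 8²=64 + 9²=81 = 255 orbitals.

255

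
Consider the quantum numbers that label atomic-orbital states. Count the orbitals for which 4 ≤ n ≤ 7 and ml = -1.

For each n in the range, tally the orbitals obeying ml = -1:
n=4 → 3; n=5 → 4; n=6 → 5; n=7 → 6.
Total orbitals: 3 + 4 + 5 + 6 = 18.

18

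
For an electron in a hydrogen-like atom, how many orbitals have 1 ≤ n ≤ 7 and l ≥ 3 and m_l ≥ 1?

40

Work shell by shell — for each n, count the (l, m_l) pairs that satisfy l ≥ 3 and m_l ≥ 1:
n=4 → 3; n=5 → 7; n=6 → 12; n=7 → 18.
Total orbitals: 3 + 7 + 12 + 18 = 40.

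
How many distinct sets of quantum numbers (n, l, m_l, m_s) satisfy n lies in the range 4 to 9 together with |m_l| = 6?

Go shell by shell, enumerating (l, m_l) with |m_l| = 6:
n=7 → 2; n=8 → 4; n=9 → 6.
Orbitals: 2 + 4 + 6 = 12. Including both spin states (m_s = ±1/2) gives 2 × 12 = 24 states.

24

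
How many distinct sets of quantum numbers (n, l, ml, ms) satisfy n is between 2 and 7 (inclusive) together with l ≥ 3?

180

Per-shell orbital counts meeting the constraint:
n=4 → 7; n=5 → 16; n=6 → 27; n=7 → 40.
Orbitals: 7 + 16 + 27 + 40 = 90. Including both spin states (ms = ±1/2) gives 2 × 90 = 180 states.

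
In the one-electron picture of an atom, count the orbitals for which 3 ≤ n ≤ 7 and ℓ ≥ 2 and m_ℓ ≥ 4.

Work shell by shell — for each n, count the (ℓ, m_ℓ) pairs that satisfy ℓ ≥ 2 and m_ℓ ≥ 4:
n=5 → 1; n=6 → 3; n=7 → 6.
Total orbitals: 1 + 3 + 6 = 10.

10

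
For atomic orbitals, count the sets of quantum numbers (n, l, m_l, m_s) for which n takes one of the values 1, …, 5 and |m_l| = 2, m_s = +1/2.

Count contributing orbitals for each principal shell:
n=3 → 2; n=4 → 4; n=5 → 6.
Orbitals: 2 + 4 + 6 = 12. With m_s fixed to +1/2 there is one state per orbital, so 12 states.

12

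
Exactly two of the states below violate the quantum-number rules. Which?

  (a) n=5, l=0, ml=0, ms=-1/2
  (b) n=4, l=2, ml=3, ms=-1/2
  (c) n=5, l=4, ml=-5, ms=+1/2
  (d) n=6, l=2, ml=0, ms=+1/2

(b) has |ml| = 3 > l = 2, violating −l ≤ ml ≤ l.
(c) has |ml| = 5 > l = 4, violating −l ≤ ml ≤ l.
The remaining sets (a), (d) satisfy all four rules.

(b) and (c)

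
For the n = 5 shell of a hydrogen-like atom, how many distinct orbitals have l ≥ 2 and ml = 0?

The n = 5 shell has l = 0 through 4; check each.
Contributions: l=2 → 1; l=3 → 1; l=4 → 1.
Total orbitals: 1 + 1 + 1 = 3.

3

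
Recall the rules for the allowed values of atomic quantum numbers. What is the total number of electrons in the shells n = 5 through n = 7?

220

Shell n has n² orbitals: 5²=25 + 6²=36 + 7²=49 = 110 orbitals.
Two spin states per orbital: 2 × 110 = 220 electrons.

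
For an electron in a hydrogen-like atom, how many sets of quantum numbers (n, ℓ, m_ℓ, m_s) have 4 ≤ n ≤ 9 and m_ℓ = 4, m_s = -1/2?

15

Work shell by shell — for each n, count the (ℓ, m_ℓ) pairs that satisfy m_ℓ = 4:
n=5 → 1; n=6 → 2; n=7 → 3; n=8 → 4; n=9 → 5.
Orbitals: 1 + 2 + 3 + 4 + 5 = 15. With m_s fixed to -1/2 there is one state per orbital, so 15 states.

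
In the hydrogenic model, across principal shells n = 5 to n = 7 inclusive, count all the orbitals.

110

Shell n has n² orbitals: 5²=25 + 6²=36 + 7²=49 = 110 orbitals.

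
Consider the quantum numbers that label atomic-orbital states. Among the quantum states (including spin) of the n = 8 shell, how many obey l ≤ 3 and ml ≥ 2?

The (l, ml) pairs meeting l ≤ 3 and ml ≥ 2 give: l=2 → 1; l=3 → 2.
Orbitals: 1 + 2 = 3. Each orbital carries two spin states, so 3 × 2 = 6 states.

6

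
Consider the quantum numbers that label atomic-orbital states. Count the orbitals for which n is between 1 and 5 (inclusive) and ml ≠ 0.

Work shell by shell — for each n, count the (l, ml) pairs that satisfy ml ≠ 0:
n=2 → 2; n=3 → 6; n=4 → 12; n=5 → 20.
Total orbitals: 2 + 6 + 12 + 20 = 40.

40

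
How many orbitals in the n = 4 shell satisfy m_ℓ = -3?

Per ℓ-value: ℓ=3 → 1.
Total orbitals: 1.

1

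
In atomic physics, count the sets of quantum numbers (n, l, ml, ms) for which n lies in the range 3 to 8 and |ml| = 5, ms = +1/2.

Work shell by shell — for each n, count the (l, ml) pairs that satisfy |ml| = 5:
n=6 → 2; n=7 → 4; n=8 → 6.
Orbitals: 2 + 4 + 6 = 12. With ms fixed to +1/2 there is one state per orbital, so 12 states.

12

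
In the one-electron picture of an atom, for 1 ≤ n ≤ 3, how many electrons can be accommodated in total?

Total orbitals = 1² + 2² + 3² = 14. Doubling for spin gives 28 electrons.

28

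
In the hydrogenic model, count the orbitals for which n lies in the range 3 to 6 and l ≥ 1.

82

Work shell by shell — for each n, count the (l, m_l) pairs that satisfy l ≥ 1:
n=3 → 8; n=4 → 15; n=5 → 24; n=6 → 35.
Total orbitals: 8 + 15 + 24 + 35 = 82.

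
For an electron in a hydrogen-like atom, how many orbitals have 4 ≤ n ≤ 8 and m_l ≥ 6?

For each n in the range, tally the orbitals obeying m_l ≥ 6:
n=7 → 1; n=8 → 3.
Total orbitals: 1 + 3 = 4.

4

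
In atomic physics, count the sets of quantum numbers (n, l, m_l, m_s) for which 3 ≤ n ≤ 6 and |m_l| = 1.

Count contributing orbitals for each principal shell:
n=3 → 4; n=4 → 6; n=5 → 8; n=6 → 10.
Orbitals: 4 + 6 + 8 + 10 = 28. Including both spin states (m_s = ±1/2) gives 2 × 28 = 56 states.

56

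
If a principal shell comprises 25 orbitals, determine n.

n = 5

n² = 25 ⇒ n = 5.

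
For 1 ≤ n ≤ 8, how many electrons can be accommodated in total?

408

Total orbitals = 1² + 2² + 3² + 4² + 5² + 6² + 7² + 8² = 204. Doubling for spin gives 408 electrons.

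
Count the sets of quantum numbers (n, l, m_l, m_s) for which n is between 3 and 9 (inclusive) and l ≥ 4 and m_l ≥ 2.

Treat each shell separately and count matching orbitals:
n=5 → 3; n=6 → 7; n=7 → 12; n=8 → 18; n=9 → 25.
Orbitals: 3 + 7 + 12 + 18 + 25 = 65. Including both spin states (m_s = ±1/2) gives 2 × 65 = 130 states.

130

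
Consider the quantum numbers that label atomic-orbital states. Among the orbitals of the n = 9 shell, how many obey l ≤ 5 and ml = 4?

Contributions: l=4 → 1; l=5 → 1.
Total orbitals: 1 + 1 = 2.

2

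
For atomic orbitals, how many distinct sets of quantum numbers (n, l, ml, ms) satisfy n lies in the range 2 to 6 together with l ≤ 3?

Per-shell orbital counts meeting the constraint:
n=2 → 4; n=3 → 9; n=4 → 16; n=5 → 16; n=6 → 16.
Orbitals: 4 + 9 + 16 + 16 + 16 = 61. Including both spin states (ms = ±1/2) gives 2 × 61 = 122 states.

122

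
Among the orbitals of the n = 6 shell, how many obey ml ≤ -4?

For n = 6, l ranges over 0 … 5.
Contributions: l=4 → 1; l=5 → 2.
Total orbitals: 1 + 2 = 3.

3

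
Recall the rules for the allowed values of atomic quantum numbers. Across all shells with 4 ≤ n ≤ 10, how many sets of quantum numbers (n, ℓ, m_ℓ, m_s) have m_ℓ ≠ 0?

644

Go shell by shell, enumerating (ℓ, m_ℓ) with m_ℓ ≠ 0:
n=4 → 12; n=5 → 20; n=6 → 30; n=7 → 42; n=8 → 56; n=9 → 72; n=10 → 90.
Orbitals: 12 + 20 + 30 + 42 + 56 + 72 + 90 = 322. Including both spin states (m_s = ±1/2) gives 2 × 322 = 644 states.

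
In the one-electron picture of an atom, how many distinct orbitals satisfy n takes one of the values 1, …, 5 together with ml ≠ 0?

Per-shell orbital counts meeting the constraint:
n=2 → 2; n=3 → 6; n=4 → 12; n=5 → 20.
Total orbitals: 2 + 6 + 12 + 20 = 40.

40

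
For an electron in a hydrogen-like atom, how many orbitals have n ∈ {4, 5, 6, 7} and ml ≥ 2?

Count contributing orbitals for each principal shell:
n=4 → 3; n=5 → 6; n=6 → 10; n=7 → 15.
Total orbitals: 3 + 6 + 10 + 15 = 34.

34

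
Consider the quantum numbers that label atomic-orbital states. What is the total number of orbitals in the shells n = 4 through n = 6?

77

Shell n has n² orbitals: 4²=16 + 5²=25 + 6²=36 = 77 orbitals.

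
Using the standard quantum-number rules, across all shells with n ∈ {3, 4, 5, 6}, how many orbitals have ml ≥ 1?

Go shell by shell, enumerating (l, ml) with ml ≥ 1:
n=3 → 3; n=4 → 6; n=5 → 10; n=6 → 15.
Total orbitals: 3 + 6 + 10 + 15 = 34.

34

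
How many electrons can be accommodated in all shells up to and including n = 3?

Total orbitals = 1² + 2² + 3² = 14. Doubling for spin gives 28 electrons.

28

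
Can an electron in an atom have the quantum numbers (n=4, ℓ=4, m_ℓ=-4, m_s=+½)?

The orbital quantum number must satisfy 0 ≤ ℓ ≤ n−1. With n = 4 the allowed ℓ values are 0, 1, 2, 3, so ℓ = 4 is out of range.

Not allowed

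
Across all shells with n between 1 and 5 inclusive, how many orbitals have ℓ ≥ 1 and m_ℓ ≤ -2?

Count contributing orbitals for each principal shell:
n=3 → 1; n=4 → 3; n=5 → 6.
Total orbitals: 1 + 3 + 6 = 10.

10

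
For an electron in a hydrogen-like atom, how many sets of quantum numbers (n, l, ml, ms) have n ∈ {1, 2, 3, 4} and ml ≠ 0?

40

Treat each shell separately and count matching orbitals:
n=2 → 2; n=3 → 6; n=4 → 12.
Orbitals: 2 + 6 + 12 = 20. Including both spin states (ms = ±1/2) gives 2 × 20 = 40 states.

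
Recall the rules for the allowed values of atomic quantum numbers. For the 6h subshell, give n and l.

The leading integer gives n = 6; the letter 'h' means l = 5.

n = 6, l = 5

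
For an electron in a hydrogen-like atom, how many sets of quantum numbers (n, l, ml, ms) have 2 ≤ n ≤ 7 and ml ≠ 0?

224

Treat each shell separately and count matching orbitals:
n=2 → 2; n=3 → 6; n=4 → 12; n=5 → 20; n=6 → 30; n=7 → 42.
Orbitals: 2 + 6 + 12 + 20 + 30 + 42 = 112. Including both spin states (ms = ±1/2) gives 2 × 112 = 224 states.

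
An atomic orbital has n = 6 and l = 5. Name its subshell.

l = 5 corresponds to the letter 'h', so the subshell is 6h.

6h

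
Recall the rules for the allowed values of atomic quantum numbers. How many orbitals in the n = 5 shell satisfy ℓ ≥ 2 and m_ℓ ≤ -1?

The n = 5 shell has ℓ = 0 through 4; check each.
Per ℓ-value: ℓ=2 → 2; ℓ=3 → 3; ℓ=4 → 4.
Total orbitals: 2 + 3 + 4 = 9.

9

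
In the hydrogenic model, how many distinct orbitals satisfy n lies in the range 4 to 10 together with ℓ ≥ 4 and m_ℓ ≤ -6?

Treat each shell separately and count matching orbitals:
n=7 → 1; n=8 → 3; n=9 → 6; n=10 → 10.
Total orbitals: 1 + 3 + 6 + 10 = 20.

20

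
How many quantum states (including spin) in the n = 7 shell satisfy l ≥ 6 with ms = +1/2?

Orbitals with l ≥ 6, by l: l=6 → 13.
Orbitals: 13. With ms fixed to a single value there is one state per orbital, giving 13 states.

13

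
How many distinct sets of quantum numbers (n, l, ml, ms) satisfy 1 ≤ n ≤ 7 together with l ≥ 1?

Per-shell orbital counts meeting the constraint:
n=2 → 3; n=3 → 8; n=4 → 15; n=5 → 24; n=6 → 35; n=7 → 48.
Orbitals: 3 + 8 + 15 + 24 + 35 + 48 = 133. Including both spin states (ms = ±1/2) gives 2 × 133 = 266 states.

266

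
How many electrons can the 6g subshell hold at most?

A subshell with ℓ = 4 has 2ℓ+1 = 9 orbitals, each holding 2 electrons (spin ±1/2), so 9 × 2 = 18.

18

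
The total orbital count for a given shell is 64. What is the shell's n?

n² = 64 ⇒ n = 8.

n = 8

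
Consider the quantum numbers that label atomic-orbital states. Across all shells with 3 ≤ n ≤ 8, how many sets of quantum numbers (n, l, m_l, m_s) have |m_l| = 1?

For each n in the range, tally the orbitals obeying |m_l| = 1:
n=3 → 4; n=4 → 6; n=5 → 8; n=6 → 10; n=7 → 12; n=8 → 14.
Orbitals: 4 + 6 + 8 + 10 + 12 + 14 = 54. Including both spin states (m_s = ±1/2) gives 2 × 54 = 108 states.

108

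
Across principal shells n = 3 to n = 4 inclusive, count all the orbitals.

Shell n has n² orbitals: 3²=9 + 4²=16 = 25 orbitals.

25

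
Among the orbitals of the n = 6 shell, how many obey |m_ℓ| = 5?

With n = 6 the allowed ℓ are 0, 1, …, 5.
The (ℓ, m_ℓ) pairs meeting |m_ℓ| = 5 give: ℓ=5 → 2.
Total orbitals: 2.

2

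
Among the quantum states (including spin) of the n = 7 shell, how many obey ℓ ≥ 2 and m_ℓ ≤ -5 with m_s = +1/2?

With n = 7 the allowed ℓ are 0, 1, …, 6.
Per ℓ-value: ℓ=5 → 1; ℓ=6 → 2.
Orbitals: 1 + 2 = 3. With m_s fixed to a single value there is one state per orbital, giving 3 states.

3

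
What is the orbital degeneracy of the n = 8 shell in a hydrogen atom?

64

The n = 8 shell contains n² = 8² = 64 orbitals.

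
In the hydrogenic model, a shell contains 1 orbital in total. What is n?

n² = 1 ⇒ n = 1.

n = 1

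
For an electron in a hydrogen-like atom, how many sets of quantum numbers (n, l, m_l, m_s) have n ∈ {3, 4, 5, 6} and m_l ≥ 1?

68

Treat each shell separately and count matching orbitals:
n=3 → 3; n=4 → 6; n=5 → 10; n=6 → 15.
Orbitals: 3 + 6 + 10 + 15 = 34. Including both spin states (m_s = ±1/2) gives 2 × 34 = 68 states.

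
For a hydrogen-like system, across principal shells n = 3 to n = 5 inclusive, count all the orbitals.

50

Shell n has n² orbitals: 3²=9 + 4²=16 + 5²=25 = 50 orbitals.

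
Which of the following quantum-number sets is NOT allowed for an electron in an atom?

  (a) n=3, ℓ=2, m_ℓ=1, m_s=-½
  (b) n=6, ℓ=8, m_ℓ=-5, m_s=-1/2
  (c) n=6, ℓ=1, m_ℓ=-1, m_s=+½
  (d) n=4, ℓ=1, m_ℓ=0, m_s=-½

(b) has ℓ = 8 ≥ n = 6, violating 0 ≤ ℓ ≤ n−1.
The remaining sets (a), (c), (d) satisfy all four rules.

(b)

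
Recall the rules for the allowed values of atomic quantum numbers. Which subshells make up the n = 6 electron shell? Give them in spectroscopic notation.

For n = 6, ℓ runs from 0 to 5. In spectroscopic notation ℓ = 0,1,2,… ↔ s,p,d,f,g,h,i, so the subshells are 6s, 6p, 6d, 6f, 6g, 6h.

6s, 6p, 6d, 6f, 6g, 6h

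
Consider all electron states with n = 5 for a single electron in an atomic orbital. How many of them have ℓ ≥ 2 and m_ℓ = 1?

6

For n = 5, ℓ ranges over 0 … 4.
The (ℓ, m_ℓ) pairs meeting ℓ ≥ 2 and m_ℓ = 1 give: ℓ=2 → 1; ℓ=3 → 1; ℓ=4 → 1.
Orbitals: 1 + 1 + 1 = 3. Each orbital carries two spin states, so 3 × 2 = 6 states.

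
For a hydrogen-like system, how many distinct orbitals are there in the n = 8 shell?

The n = 8 shell contains n² = 8² = 64 orbitals.

64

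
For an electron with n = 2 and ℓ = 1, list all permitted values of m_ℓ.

m_ℓ takes every integer from −ℓ to +ℓ. With ℓ = 1 that gives the 3 values -1, 0, 1.

-1, 0, 1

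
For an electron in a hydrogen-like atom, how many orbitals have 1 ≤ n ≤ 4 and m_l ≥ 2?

4

For each n in the range, tally the orbitals obeying m_l ≥ 2:
n=3 → 1; n=4 → 3.
Total orbitals: 1 + 3 = 4.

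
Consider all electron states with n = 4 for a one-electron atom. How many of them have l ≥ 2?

Contributions: l=2 → 5; l=3 → 7.
Orbitals: 5 + 7 = 12. Each orbital carries two spin states, so 12 × 2 = 24 states.

24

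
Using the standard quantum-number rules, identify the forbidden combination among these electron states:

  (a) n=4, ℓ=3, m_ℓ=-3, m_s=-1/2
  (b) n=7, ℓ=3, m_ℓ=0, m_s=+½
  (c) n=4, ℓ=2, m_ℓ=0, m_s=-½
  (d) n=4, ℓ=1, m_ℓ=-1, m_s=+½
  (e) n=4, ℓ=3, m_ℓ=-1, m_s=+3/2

(e) has m_s = +3/2, but an electron's spin must be ±1/2.
The remaining sets (a), (b), (c), (d) satisfy all four rules.

(e)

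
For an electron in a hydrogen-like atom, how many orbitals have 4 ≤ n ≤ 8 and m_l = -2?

20

Go shell by shell, enumerating (l, m_l) with m_l = -2:
n=4 → 2; n=5 → 3; n=6 → 4; n=7 → 5; n=8 → 6.
Total orbitals: 2 + 3 + 4 + 5 + 6 = 20.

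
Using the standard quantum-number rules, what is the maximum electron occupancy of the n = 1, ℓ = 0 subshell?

A subshell with ℓ = 0 has 2ℓ+1 = 1 orbital, each holding 2 electrons (spin ±1/2), so 1 × 2 = 2.

2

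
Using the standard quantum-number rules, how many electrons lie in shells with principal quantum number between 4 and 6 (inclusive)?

154

Shell n has n² orbitals: 4²=16 + 5²=25 + 6²=36 = 77 orbitals.
Two spin states per orbital: 2 × 77 = 154 electrons.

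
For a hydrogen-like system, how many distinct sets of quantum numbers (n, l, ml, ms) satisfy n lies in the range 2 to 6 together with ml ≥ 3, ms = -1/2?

Count contributing orbitals for each principal shell:
n=4 → 1; n=5 → 3; n=6 → 6.
Orbitals: 1 + 3 + 6 = 10. With ms fixed to -1/2 there is one state per orbital, so 10 states.

10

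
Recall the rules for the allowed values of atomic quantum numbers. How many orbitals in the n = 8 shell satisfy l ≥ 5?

39

The n = 8 shell has l = 0 through 7; check each.
Contributions: l=5 → 11; l=6 → 13; l=7 → 15.
Total orbitals: 11 + 13 + 15 = 39.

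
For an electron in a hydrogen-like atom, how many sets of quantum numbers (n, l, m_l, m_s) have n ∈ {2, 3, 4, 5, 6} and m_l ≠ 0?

140

Go shell by shell, enumerating (l, m_l) with m_l ≠ 0:
n=2 → 2; n=3 → 6; n=4 → 12; n=5 → 20; n=6 → 30.
Orbitals: 2 + 6 + 12 + 20 + 30 = 70. Including both spin states (m_s = ±1/2) gives 2 × 70 = 140 states.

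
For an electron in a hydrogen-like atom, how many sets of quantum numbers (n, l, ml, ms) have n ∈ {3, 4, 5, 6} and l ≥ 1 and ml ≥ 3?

Per-shell orbital counts meeting the constraint:
n=4 → 1; n=5 → 3; n=6 → 6.
Orbitals: 1 + 3 + 6 = 10. Including both spin states (ms = ±1/2) gives 2 × 10 = 20 states.

20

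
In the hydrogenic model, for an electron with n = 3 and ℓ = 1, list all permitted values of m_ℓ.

m_ℓ takes every integer from −ℓ to +ℓ. With ℓ = 1 that gives the 3 values -1, 0, 1.

-1, 0, 1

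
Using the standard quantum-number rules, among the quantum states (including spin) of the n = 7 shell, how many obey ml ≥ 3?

Go through l = 0, …, 6 (the values permitted for n = 7).
Contributions: l=3 → 1; l=4 → 2; l=5 → 3; l=6 → 4.
Orbitals: 1 + 2 + 3 + 4 = 10. Each orbital carries two spin states, so 10 × 2 = 20 states.

20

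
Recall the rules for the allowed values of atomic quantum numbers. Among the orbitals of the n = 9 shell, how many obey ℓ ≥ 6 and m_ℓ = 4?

3

The n = 9 shell has ℓ = 0 through 8; check each.
Orbitals with ℓ ≥ 6 and m_ℓ = 4, by ℓ: ℓ=6 → 1; ℓ=7 → 1; ℓ=8 → 1.
Total orbitals: 1 + 1 + 1 = 3.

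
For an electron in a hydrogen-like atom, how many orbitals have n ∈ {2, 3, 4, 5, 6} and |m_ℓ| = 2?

20

Count contributing orbitals for each principal shell:
n=3 → 2; n=4 → 4; n=5 → 6; n=6 → 8.
Total orbitals: 2 + 4 + 6 + 8 = 20.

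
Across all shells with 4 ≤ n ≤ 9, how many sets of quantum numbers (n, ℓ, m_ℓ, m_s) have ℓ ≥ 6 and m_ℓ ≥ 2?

Per-shell orbital counts meeting the constraint:
n=7 → 5; n=8 → 11; n=9 → 18.
Orbitals: 5 + 11 + 18 = 34. Including both spin states (m_s = ±1/2) gives 2 × 34 = 68 states.

68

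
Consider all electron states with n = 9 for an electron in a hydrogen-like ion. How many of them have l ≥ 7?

For n = 9, l ranges over 0 … 8.
Orbitals with l ≥ 7, by l: l=7 → 15; l=8 → 17.
Orbitals: 15 + 17 = 32. Each orbital carries two spin states, so 32 × 2 = 64 states.

64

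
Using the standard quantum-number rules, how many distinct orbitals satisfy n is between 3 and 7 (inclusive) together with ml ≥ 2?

35

Go shell by shell, enumerating (l, ml) with ml ≥ 2:
n=3 → 1; n=4 → 3; n=5 → 6; n=6 → 10; n=7 → 15.
Total orbitals: 1 + 3 + 6 + 10 + 15 = 35.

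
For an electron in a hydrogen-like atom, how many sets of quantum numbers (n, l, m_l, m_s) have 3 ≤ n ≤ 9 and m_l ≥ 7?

8

Treat each shell separately and count matching orbitals:
n=8 → 1; n=9 → 3.
Orbitals: 1 + 3 = 4. Including both spin states (m_s = ±1/2) gives 2 × 4 = 8 states.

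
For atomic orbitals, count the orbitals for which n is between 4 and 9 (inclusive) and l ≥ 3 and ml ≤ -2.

77

Go shell by shell, enumerating (l, ml) with l ≥ 3 and ml ≤ -2:
n=4 → 2; n=5 → 5; n=6 → 9; n=7 → 14; n=8 → 20; n=9 → 27.
Total orbitals: 2 + 5 + 9 + 14 + 20 + 27 = 77.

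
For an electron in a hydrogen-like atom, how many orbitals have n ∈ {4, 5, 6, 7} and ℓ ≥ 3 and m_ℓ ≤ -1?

Count contributing orbitals for each principal shell:
n=4 → 3; n=5 → 7; n=6 → 12; n=7 → 18.
Total orbitals: 3 + 7 + 12 + 18 = 40.

40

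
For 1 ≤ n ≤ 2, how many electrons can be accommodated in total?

10

Total orbitals = 1² + 2² = 5. Doubling for spin gives 10 electrons.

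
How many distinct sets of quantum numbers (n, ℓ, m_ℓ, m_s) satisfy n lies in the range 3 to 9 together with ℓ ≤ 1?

For each n in the range, tally the orbitals obeying ℓ ≤ 1:
n=3 → 4; n=4 → 4; n=5 → 4; n=6 → 4; n=7 → 4; n=8 → 4; n=9 → 4.
Orbitals: 4 + 4 + 4 + 4 + 4 + 4 + 4 = 28. Including both spin states (m_s = ±1/2) gives 2 × 28 = 56 states.

56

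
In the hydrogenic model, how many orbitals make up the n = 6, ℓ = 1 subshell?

A subshell has 2ℓ+1 orbitals; with ℓ = 1, that's 3.

3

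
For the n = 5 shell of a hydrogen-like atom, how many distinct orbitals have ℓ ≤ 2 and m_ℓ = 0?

Go through ℓ = 0, …, 4 (the values permitted for n = 5).
The (ℓ, m_ℓ) pairs meeting ℓ ≤ 2 and m_ℓ = 0 give: ℓ=0 → 1; ℓ=1 → 1; ℓ=2 → 1.
Total orbitals: 1 + 1 + 1 = 3.

3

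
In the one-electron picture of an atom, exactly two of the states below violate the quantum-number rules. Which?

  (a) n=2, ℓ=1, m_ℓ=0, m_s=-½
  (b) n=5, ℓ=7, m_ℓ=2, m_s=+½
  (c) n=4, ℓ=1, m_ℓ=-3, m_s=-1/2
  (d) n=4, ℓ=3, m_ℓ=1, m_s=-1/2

(b) has ℓ = 7 ≥ n = 5, violating 0 ≤ ℓ ≤ n−1.
(c) has |m_ℓ| = 3 > ℓ = 1, violating −ℓ ≤ m_ℓ ≤ ℓ.
The remaining sets (a), (d) satisfy all four rules.

(b) and (c)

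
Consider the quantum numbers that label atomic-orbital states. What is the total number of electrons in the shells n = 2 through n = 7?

Shell n has n² orbitals: 2²=4 + 3²=9 + 4²=16 + 5²=25 + 6²=36 + 7²=49 = 139 orbitals.
Two spin states per orbital: 2 × 139 = 278 electrons.

278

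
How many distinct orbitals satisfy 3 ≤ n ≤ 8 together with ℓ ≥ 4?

110

Work shell by shell — for each n, count the (ℓ, m_ℓ) pairs that satisfy ℓ ≥ 4:
n=5 → 9; n=6 → 20; n=7 → 33; n=8 → 48.
Total orbitals: 9 + 20 + 33 + 48 = 110.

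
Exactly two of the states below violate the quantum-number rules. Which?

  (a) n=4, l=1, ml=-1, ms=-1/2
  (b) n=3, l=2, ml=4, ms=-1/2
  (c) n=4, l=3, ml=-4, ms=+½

(b) has |ml| = 4 > l = 2, violating −l ≤ ml ≤ l.
(c) has |ml| = 4 > l = 3, violating −l ≤ ml ≤ l.
The remaining set (a) satisfies all four rules.

(b) and (c)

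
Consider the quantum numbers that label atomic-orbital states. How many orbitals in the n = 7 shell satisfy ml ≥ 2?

15

The (l, ml) pairs meeting ml ≥ 2 give: l=2 → 1; l=3 → 2; l=4 → 3; l=5 → 4; l=6 → 5.
Total orbitals: 1 + 2 + 3 + 4 + 5 = 15.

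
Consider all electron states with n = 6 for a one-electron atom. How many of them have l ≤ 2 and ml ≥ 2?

For n = 6, l ranges over 0 … 5.
Orbitals with l ≤ 2 and ml ≥ 2, by l: l=2 → 1.
Orbitals: 1. Each orbital carries two spin states, so 1 × 2 = 2 states.

2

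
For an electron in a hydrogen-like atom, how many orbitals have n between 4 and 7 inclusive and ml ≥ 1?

Treat each shell separately and count matching orbitals:
n=4 → 6; n=5 → 10; n=6 → 15; n=7 → 21.
Total orbitals: 6 + 10 + 15 + 21 = 52.

52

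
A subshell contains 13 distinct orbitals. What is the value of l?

2l+1 = 13 gives l = 6.

l = 6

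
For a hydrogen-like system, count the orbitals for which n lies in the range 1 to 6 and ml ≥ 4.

Treat each shell separately and count matching orbitals:
n=5 → 1; n=6 → 3.
Total orbitals: 1 + 3 = 4.

4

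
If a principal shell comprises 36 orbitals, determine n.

n = 6

n² = 36 ⇒ n = 6.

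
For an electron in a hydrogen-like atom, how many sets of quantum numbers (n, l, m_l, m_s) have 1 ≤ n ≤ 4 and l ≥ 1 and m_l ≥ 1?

Treat each shell separately and count matching orbitals:
n=2 → 1; n=3 → 3; n=4 → 6.
Orbitals: 1 + 3 + 6 = 10. Including both spin states (m_s = ±1/2) gives 2 × 10 = 20 states.

20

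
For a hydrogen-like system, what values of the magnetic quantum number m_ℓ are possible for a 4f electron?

-3, -2, -1, 0, 1, 2, 3

The 4f subshell has ℓ = 3, and m_ℓ takes every integer from −ℓ to +ℓ. With ℓ = 3 that gives the 7 values -3, -2, -1, 0, 1, 2, 3.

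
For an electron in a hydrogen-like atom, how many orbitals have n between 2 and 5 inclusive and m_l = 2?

6

Count contributing orbitals for each principal shell:
n=3 → 1; n=4 → 2; n=5 → 3.
Total orbitals: 1 + 2 + 3 = 6.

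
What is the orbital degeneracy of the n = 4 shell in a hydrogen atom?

16

The n = 4 shell contains n² = 4² = 16 orbitals.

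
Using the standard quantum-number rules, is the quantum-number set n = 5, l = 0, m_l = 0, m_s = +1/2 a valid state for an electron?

n = 5 is a positive integer. l = 0 satisfies 0 ≤ l ≤ n−1 = 4. m_l = 0 lies in the range −l … +l (here 0). m_s = +1/2 is one of ±1/2.
All four constraints are satisfied.

Valid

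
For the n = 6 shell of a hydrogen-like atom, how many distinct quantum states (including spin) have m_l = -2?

8

The n = 6 shell has l = 0 through 5; check each.
Per l-value: l=2 → 1; l=3 → 1; l=4 → 1; l=5 → 1.
Orbitals: 1 + 1 + 1 + 1 = 4. Each orbital carries two spin states, so 4 × 2 = 8 states.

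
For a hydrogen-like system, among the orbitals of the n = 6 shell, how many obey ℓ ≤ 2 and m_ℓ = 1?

2

Contributions: ℓ=1 → 1; ℓ=2 → 1.
Total orbitals: 1 + 1 = 2.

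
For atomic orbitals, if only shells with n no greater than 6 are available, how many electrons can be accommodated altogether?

Total orbitals = 1² + 2² + 3² + 4² + 5² + 6² = 91. Doubling for spin gives 182 electrons.

182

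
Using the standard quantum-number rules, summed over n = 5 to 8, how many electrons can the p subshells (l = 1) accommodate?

A p subshell (l = 1) exists for every n ≥ 2, so shells n = 5, 6, 7, 8 each contribute one — 4 subshells.
Since each p subshell holds 2(2·1+1) = 6 electrons, the total is 4 × 6 = 24.

24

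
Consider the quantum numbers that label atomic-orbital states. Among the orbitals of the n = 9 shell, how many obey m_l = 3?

6

Contributions: l=3 → 1; l=4 → 1; l=5 → 1; l=6 → 1; l=7 → 1; l=8 → 1.
Total orbitals: 1 + 1 + 1 + 1 + 1 + 1 = 6.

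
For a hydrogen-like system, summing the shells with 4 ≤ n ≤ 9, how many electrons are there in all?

542

Shell n has n² orbitals: 4²=16 + 5²=25 + 6²=36 + 7²=49 + 8²=64 + 9²=81 = 271 orbitals.
Two spin states per orbital: 2 × 271 = 542 electrons.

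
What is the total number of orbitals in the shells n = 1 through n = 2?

5

Shell n has n² orbitals: 1²=1 + 2²=4 = 5 orbitals.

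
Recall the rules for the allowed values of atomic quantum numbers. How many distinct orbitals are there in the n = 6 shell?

The n = 6 shell contains n² = 6² = 36 orbitals.

36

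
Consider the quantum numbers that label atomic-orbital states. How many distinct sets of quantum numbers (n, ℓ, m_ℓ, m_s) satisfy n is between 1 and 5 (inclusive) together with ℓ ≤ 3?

Work shell by shell — for each n, count the (ℓ, m_ℓ) pairs that satisfy ℓ ≤ 3:
n=1 → 1; n=2 → 4; n=3 → 9; n=4 → 16; n=5 → 16.
Orbitals: 1 + 4 + 9 + 16 + 16 = 46. Including both spin states (m_s = ±1/2) gives 2 × 46 = 92 states.

92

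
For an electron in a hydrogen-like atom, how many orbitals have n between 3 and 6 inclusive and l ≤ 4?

Treat each shell separately and count matching orbitals:
n=3 → 9; n=4 → 16; n=5 → 25; n=6 → 25.
Total orbitals: 9 + 16 + 25 + 25 = 75.

75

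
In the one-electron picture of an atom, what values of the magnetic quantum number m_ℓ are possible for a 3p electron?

-1, 0, 1

The 3p subshell has ℓ = 1, and m_ℓ takes every integer from −ℓ to +ℓ. With ℓ = 1 that gives the 3 values -1, 0, 1.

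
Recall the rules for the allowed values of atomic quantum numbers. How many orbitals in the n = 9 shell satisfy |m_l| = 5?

The (l, m_l) pairs meeting |m_l| = 5 give: l=5 → 2; l=6 → 2; l=7 → 2; l=8 → 2.
Total orbitals: 2 + 2 + 2 + 2 = 8.

8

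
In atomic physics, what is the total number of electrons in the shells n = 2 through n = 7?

Shell n has n² orbitals: 2²=4 + 3²=9 + 4²=16 + 5²=25 + 6²=36 + 7²=49 = 139 orbitals.
Two spin states per orbital: 2 × 139 = 278 electrons.

278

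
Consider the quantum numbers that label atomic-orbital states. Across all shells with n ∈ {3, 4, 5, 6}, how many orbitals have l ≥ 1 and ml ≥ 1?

34

For each n in the range, tally the orbitals obeying l ≥ 1 and ml ≥ 1:
n=3 → 3; n=4 → 6; n=5 → 10; n=6 → 15.
Total orbitals: 3 + 6 + 10 + 15 = 34.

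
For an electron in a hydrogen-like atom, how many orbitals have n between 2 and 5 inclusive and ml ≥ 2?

Count contributing orbitals for each principal shell:
n=3 → 1; n=4 → 3; n=5 → 6.
Total orbitals: 1 + 3 + 6 = 10.

10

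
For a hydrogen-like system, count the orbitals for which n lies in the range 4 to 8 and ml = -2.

20

Treat each shell separately and count matching orbitals:
n=4 → 2; n=5 → 3; n=6 → 4; n=7 → 5; n=8 → 6.
Total orbitals: 2 + 3 + 4 + 5 + 6 = 20.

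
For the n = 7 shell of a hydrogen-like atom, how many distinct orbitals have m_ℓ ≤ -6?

With n = 7 the allowed ℓ are 0, 1, …, 6.
Orbitals with m_ℓ ≤ -6, by ℓ: ℓ=6 → 1.
Total orbitals: 1.

1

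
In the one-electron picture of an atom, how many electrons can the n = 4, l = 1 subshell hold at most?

6

A subshell with l = 1 has 2l+1 = 3 orbitals, each holding 2 electrons (spin ±1/2), so 3 × 2 = 6.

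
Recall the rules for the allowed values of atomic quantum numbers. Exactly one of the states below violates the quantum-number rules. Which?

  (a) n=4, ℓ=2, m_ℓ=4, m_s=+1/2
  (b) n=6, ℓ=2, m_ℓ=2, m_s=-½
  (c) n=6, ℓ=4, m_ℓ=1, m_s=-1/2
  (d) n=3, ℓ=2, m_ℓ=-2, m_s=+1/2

(a)

(a) has |m_ℓ| = 4 > ℓ = 2, violating −ℓ ≤ m_ℓ ≤ ℓ.
The remaining sets (b), (c), (d) satisfy all four rules.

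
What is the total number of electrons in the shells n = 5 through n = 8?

348

Shell n has n² orbitals: 5²=25 + 6²=36 + 7²=49 + 8²=64 = 174 orbitals.
Two spin states per orbital: 2 × 174 = 348 electrons.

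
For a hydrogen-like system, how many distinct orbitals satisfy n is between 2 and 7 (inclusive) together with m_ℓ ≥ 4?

10

Count contributing orbitals for each principal shell:
n=5 → 1; n=6 → 3; n=7 → 6.
Total orbitals: 1 + 3 + 6 = 10.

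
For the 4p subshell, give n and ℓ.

n = 4, ℓ = 1

The leading integer gives n = 4; the letter 'p' means ℓ = 1.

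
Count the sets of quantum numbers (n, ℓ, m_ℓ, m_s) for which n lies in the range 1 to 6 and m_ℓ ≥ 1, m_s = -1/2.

35

Count contributing orbitals for each principal shell:
n=2 → 1; n=3 → 3; n=4 → 6; n=5 → 10; n=6 → 15.
Orbitals: 1 + 3 + 6 + 10 + 15 = 35. With m_s fixed to -1/2 there is one state per orbital, so 35 states.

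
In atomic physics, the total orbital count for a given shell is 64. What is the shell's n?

n² = 64 ⇒ n = 8.

n = 8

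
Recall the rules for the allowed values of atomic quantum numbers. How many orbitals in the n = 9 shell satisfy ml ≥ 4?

15

With n = 9 the allowed l are 0, 1, …, 8.
Contributions: l=4 → 1; l=5 → 2; l=6 → 3; l=7 → 4; l=8 → 5.
Total orbitals: 1 + 2 + 3 + 4 + 5 = 15.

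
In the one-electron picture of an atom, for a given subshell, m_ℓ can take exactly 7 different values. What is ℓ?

ℓ = 3

m_ℓ ranges over 2ℓ+1 integers, so 2ℓ+1 = 7 ⇒ ℓ = 3.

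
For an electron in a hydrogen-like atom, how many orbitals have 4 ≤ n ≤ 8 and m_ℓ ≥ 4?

20

Work shell by shell — for each n, count the (ℓ, m_ℓ) pairs that satisfy m_ℓ ≥ 4:
n=5 → 1; n=6 → 3; n=7 → 6; n=8 → 10.
Total orbitals: 1 + 3 + 6 + 10 = 20.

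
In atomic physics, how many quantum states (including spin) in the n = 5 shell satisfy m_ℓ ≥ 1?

20

Go through ℓ = 0, …, 4 (the values permitted for n = 5).
Contributions: ℓ=1 → 1; ℓ=2 → 2; ℓ=3 → 3; ℓ=4 → 4.
Orbitals: 1 + 2 + 3 + 4 = 10. Each orbital carries two spin states, so 10 × 2 = 20 states.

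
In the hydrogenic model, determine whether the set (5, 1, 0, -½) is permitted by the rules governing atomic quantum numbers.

n = 5 is a positive integer. l = 1 satisfies 0 ≤ l ≤ n−1 = 4. ml = 0 lies in the range −l … +l (here −1 … 1). ms = -1/2 is one of ±1/2.
All four constraints are satisfied.

Valid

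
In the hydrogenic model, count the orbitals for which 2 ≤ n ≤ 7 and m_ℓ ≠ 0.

For each n in the range, tally the orbitals obeying m_ℓ ≠ 0:
n=2 → 2; n=3 → 6; n=4 → 12; n=5 → 20; n=6 → 30; n=7 → 42.
Total orbitals: 2 + 6 + 12 + 20 + 30 + 42 = 112.

112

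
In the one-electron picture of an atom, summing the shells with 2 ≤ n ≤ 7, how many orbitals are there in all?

139

Shell n has n² orbitals: 2²=4 + 3²=9 + 4²=16 + 5²=25 + 6²=36 + 7²=49 = 139 orbitals.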